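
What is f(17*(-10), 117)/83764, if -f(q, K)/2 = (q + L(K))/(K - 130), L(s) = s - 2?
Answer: -55/544466 ≈ -0.00010102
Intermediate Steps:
L(s) = -2 + s
f(q, K) = -2*(-2 + K + q)/(-130 + K) (f(q, K) = -2*(q + (-2 + K))/(K - 130) = -2*(-2 + K + q)/(-130 + K))
f(17*(-10), 117)/83764 = (2*(2 - 1*117 - 17*(-10))/(-130 + 117))/83764 = (2*(2 - 117 - 1*(-170))/(-13))*(1/83764) = (2*(-1/13)*(2 - 117 + 170))*(1/83764) = (2*(-1/13)*55)*(1/83764) = -110/13*1/83764 = -55/544466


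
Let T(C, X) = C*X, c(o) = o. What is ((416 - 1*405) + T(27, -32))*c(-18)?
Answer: 15354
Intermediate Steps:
((416 - 1*405) + T(27, -32))*c(-18) = ((416 - 1*405) + 27*(-32))*(-18) = ((416 - 405) - 864)*(-18) = (11 - 864)*(-18) = -853*(-18) = 15354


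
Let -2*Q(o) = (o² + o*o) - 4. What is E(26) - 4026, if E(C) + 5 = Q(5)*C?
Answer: -4629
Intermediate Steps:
Q(o) = 2 - o² (Q(o) = -((o² + o*o) - 4)/2 = -((o² + o²) - 4)/2 = -(2*o² - 4)/2 = -(-4 + 2*o²)/2 = 2 - o²)
E(C) = -5 - 23*C (E(C) = -5 + (2 - 1*5²)*C = -5 + (2 - 1*25)*C = -5 + (2 - 25)*C = -5 - 23*C)
E(26) - 4026 = (-5 - 23*26) - 4026 = (-5 - 598) - 4026 = -603 - 4026 = -4629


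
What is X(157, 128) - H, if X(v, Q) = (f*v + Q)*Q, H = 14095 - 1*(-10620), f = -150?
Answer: -3022731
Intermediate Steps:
H = 24715 (H = 14095 + 10620 = 24715)
X(v, Q) = Q*(Q - 150*v) (X(v, Q) = (-150*v + Q)*Q = (Q - 150*v)*Q = Q*(Q - 150*v))
X(157, 128) - H = 128*(128 - 150*157) - 1*24715 = 128*(128 - 23550) - 24715 = 128*(-23422) - 24715 = -2998016 - 24715 = -3022731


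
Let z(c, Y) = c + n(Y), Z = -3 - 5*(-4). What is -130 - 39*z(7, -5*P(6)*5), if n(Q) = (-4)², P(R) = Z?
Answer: -1027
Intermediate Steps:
Z = 17 (Z = -3 + 20 = 17)
P(R) = 17
n(Q) = 16
z(c, Y) = 16 + c (z(c, Y) = c + 16 = 16 + c)
-130 - 39*z(7, -5*P(6)*5) = -130 - 39*(16 + 7) = -130 - 39*23 = -130 - 897 = -1027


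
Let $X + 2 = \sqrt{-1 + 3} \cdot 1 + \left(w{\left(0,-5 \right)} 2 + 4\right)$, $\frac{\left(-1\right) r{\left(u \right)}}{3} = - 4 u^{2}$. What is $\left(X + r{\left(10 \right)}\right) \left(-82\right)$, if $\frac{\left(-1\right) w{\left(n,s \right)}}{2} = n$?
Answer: $-98564 - 82 \sqrt{2} \approx -98680.0$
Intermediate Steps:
$r{\left(u \right)} = 12 u^{2}$ ($r{\left(u \right)} = - 3 \left(- 4 u^{2}\right) = 12 u^{2}$)
$w{\left(n,s \right)} = - 2 n$
$X = 2 + \sqrt{2}$ ($X = -2 + \left(\sqrt{-1 + 3} \cdot 1 + \left(\left(-2\right) 0 \cdot 2 + 4\right)\right) = -2 + \left(\sqrt{2} \cdot 1 + \left(0 \cdot 2 + 4\right)\right) = -2 + \left(\sqrt{2} + \left(0 + 4\right)\right) = -2 + \left(\sqrt{2} + 4\right) = -2 + \left(4 + \sqrt{2}\right) = 2 + \sqrt{2} \approx 3.4142$)
$\left(X + r{\left(10 \right)}\right) \left(-82\right) = \left(\left(2 + \sqrt{2}\right) + 12 \cdot 10^{2}\right) \left(-82\right) = \left(\left(2 + \sqrt{2}\right) + 12 \cdot 100\right) \left(-82\right) = \left(\left(2 + \sqrt{2}\right) + 1200\right) \left(-82\right) = \left(1202 + \sqrt{2}\right) \left(-82\right) = -98564 - 82 \sqrt{2}$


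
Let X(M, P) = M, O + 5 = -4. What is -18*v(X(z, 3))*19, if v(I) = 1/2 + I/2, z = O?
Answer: 1368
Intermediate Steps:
O = -9 (O = -5 - 4 = -9)
z = -9
v(I) = ½ + I/2 (v(I) = 1*(½) + I*(½) = ½ + I/2)
-18*v(X(z, 3))*19 = -18*(½ + (½)*(-9))*19 = -18*(½ - 9/2)*19 = -18*(-4)*19 = 72*19 = 1368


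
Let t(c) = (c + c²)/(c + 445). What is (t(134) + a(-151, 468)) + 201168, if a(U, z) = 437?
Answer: 38915795/193 ≈ 2.0164e+5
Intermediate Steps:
t(c) = (c + c²)/(445 + c)
(t(134) + a(-151, 468)) + 201168 = (134*(1 + 134)/(445 + 134) + 437) + 201168 = (134*135/579 + 437) + 201168 = (134*(1/579)*135 + 437) + 201168 = (6030/193 + 437) + 201168 = 90371/193 + 201168 = 38915795/193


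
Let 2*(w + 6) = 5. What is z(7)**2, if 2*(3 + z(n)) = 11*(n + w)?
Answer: 4225/16 ≈ 264.06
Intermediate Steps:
w = -7/2 (w = -6 + (1/2)*5 = -6 + 5/2 = -7/2 ≈ -3.5000)
z(n) = -89/4 + 11*n/2 (z(n) = -3 + (11*(n - 7/2))/2 = -3 + (11*(-7/2 + n))/2 = -3 + (-77/2 + 11*n)/2 = -3 + (-77/4 + 11*n/2) = -89/4 + 11*n/2)
z(7)**2 = (-89/4 + (11/2)*7)**2 = (-89/4 + 77/2)**2 = (65/4)**2 = 4225/16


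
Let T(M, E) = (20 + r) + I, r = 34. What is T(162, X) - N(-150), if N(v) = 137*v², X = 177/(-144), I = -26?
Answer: -3082472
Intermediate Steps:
X = -59/48 (X = 177*(-1/144) = -59/48 ≈ -1.2292)
T(M, E) = 28 (T(M, E) = (20 + 34) - 26 = 54 - 26 = 28)
T(162, X) - N(-150) = 28 - 137*(-150)² = 28 - 137*22500 = 28 - 1*3082500 = 28 - 3082500 = -3082472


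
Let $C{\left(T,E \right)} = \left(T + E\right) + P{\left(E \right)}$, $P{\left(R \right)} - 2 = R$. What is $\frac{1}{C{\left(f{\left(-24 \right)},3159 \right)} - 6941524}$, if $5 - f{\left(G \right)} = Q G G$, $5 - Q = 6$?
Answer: $- \frac{1}{6934623} \approx -1.442 \cdot 10^{-7}$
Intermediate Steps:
$Q = -1$ ($Q = 5 - 6 = -1$)
$P{\left(R \right)} = 2 + R$
$f{\left(G \right)} = 5 + G^{2}$ ($f{\left(G \right)} = 5 - - G G = 5 - - G^{2} = 5 + G^{2}$)
$C{\left(T,E \right)} = 2 + T + 2 E$ ($C{\left(T,E \right)} = \left(T + E\right) + \left(2 + E\right) = \left(E + T\right) + \left(2 + E\right) = 2 + T + 2 E$)
$\frac{1}{C{\left(f{\left(-24 \right)},3159 \right)} - 6941524} = \frac{1}{\left(2 + \left(5 + \left(-24\right)^{2}\right) + 2 \cdot 3159\right) - 6941524} = \frac{1}{\left(2 + \left(5 + 576\right) + 6318\right) - 6941524} = \frac{1}{\left(2 + 581 + 6318\right) - 6941524} = \frac{1}{6901 - 6941524} = \frac{1}{-6934623} = - \frac{1}{6934623}$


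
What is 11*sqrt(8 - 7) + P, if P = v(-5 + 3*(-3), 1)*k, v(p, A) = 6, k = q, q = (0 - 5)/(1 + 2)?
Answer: 1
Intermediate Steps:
q = -5/3 ≈ -1.6667
k = -5/3 ≈ -1.6667
P = -10 (P = 6*(-5/3) = -10)
11*sqrt(8 - 7) + P = 11*sqrt(8 - 7) - 10 = 11*sqrt(1) - 10 = 11*1 - 10 = 11 - 10 = 1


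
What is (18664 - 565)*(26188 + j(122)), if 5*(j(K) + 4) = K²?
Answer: 2638906596/5 ≈ 5.2778e+8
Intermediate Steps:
j(K) = -4 + K²/5
(18664 - 565)*(26188 + j(122)) = (18664 - 565)*(26188 + (-4 + (⅕)*122²)) = 18099*(26188 + (-4 + (⅕)*14884)) = 18099*(26188 + (-4 + 14884/5)) = 18099*(26188 + 14864/5) = 18099*(145804/5) = 2638906596/5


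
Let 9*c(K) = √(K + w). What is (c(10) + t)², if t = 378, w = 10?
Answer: 11573624/81 + 168*√5 ≈ 1.4326e+5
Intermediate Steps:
c(K) = √(10 + K)/9 (c(K) = √(K + 10)/9 = √(10 + K)/9)
(c(10) + t)² = (√(10 + 10)/9 + 378)² = (√20/9 + 378)² = ((2*√5)/9 + 378)² = (2*√5/9 + 378)² = (378 + 2*√5/9)²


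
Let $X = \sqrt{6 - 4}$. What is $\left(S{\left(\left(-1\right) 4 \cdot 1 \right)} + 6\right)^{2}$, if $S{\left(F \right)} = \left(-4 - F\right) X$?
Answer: $36$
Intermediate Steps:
$X = \sqrt{2} \approx 1.4142$
$S{\left(F \right)} = \sqrt{2} \left(-4 - F\right)$ ($S{\left(F \right)} = \left(-4 - F\right) \sqrt{2} = \sqrt{2} \left(-4 - F\right)$)
$\left(S{\left(\left(-1\right) 4 \cdot 1 \right)} + 6\right)^{2} = \left(\sqrt{2} \left(-4 - \left(-1\right) 4 \cdot 1\right) + 6\right)^{2} = \left(\sqrt{2} \left(-4 - \left(-4\right) 1\right) + 6\right)^{2} = \left(\sqrt{2} \left(-4 - -4\right) + 6\right)^{2} = \left(\sqrt{2} \left(-4 + 4\right) + 6\right)^{2} = \left(\sqrt{2} \cdot 0 + 6\right)^{2} = \left(0 + 6\right)^{2} = 6^{2} = 36$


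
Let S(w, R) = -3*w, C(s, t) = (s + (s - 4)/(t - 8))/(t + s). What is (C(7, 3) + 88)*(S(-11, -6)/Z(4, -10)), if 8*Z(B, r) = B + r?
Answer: -97504/25 ≈ -3900.2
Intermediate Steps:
Z(B, r) = B/8 + r/8 (Z(B, r) = (B + r)/8 = B/8 + r/8)
C(s, t) = (s + (-4 + s)/(-8 + t))/(s + t)
(C(7, 3) + 88)*(S(-11, -6)/Z(4, -10)) = ((-4 - 7*7 + 7*3)/(3² - 8*7 - 8*3 + 7*3) + 88)*((-3*(-11))/((⅛)*4 + (⅛)*(-10))) = ((-4 - 49 + 21)/(9 - 56 - 24 + 21) + 88)*(33/(½ - 5/4)) = (-32/(-50) + 88)*(33/(-¾)) = (-1/50*(-32) + 88)*(33*(-4/3)) = (16/25 + 88)*(-44) = (2216/25)*(-44) = -97504/25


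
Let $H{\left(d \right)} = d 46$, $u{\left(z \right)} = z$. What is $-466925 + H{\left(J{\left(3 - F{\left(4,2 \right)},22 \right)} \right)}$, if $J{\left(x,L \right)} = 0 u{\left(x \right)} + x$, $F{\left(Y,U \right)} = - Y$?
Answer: $-466603$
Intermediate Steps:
$J{\left(x,L \right)} = x$ ($J{\left(x,L \right)} = 0 x + x = 0 + x = x$)
$H{\left(d \right)} = 46 d$
$-466925 + H{\left(J{\left(3 - F{\left(4,2 \right)},22 \right)} \right)} = -466925 + 46 \left(3 - \left(-1\right) 4\right) = -466925 + 46 \left(3 - -4\right) = -466925 + 46 \left(3 + 4\right) = -466925 + 46 \cdot 7 = -466925 + 322 = -466603$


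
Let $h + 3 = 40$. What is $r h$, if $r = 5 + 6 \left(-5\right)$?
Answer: $-925$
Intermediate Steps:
$h = 37$ ($h = -3 + 40 = 37$)
$r = -25$ ($r = 5 - 30 = -25$)
$r h = \left(-25\right) 37 = -925$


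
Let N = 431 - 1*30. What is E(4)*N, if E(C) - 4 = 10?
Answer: 5614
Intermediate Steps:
N = 401 (N = 431 - 30 = 401)
E(C) = 14 (E(C) = 4 + 10 = 14)
E(4)*N = 14*401 = 5614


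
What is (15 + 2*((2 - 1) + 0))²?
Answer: 289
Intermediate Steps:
(15 + 2*((2 - 1) + 0))² = (15 + 2*(1 + 0))² = (15 + 2*1)² = (15 + 2)² = 17² = 289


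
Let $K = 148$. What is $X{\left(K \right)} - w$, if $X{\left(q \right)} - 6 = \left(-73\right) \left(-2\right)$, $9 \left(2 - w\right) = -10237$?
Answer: $- \frac{8887}{9} \approx -987.44$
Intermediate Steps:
$w = \frac{10255}{9}$ ($w = 2 - - \frac{10237}{9} = 2 + \frac{10237}{9} = \frac{10255}{9} \approx 1139.4$)
$X{\left(q \right)} = 152$ ($X{\left(q \right)} = 6 - -146 = 6 + 146 = 152$)
$X{\left(K \right)} - w = 152 - \frac{10255}{9} = - \frac{8887}{9}$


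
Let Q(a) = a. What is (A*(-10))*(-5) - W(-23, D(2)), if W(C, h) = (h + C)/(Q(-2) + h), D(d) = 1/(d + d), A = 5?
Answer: 237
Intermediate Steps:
D(d) = 1/(2*d)
W(C, h) = (C + h)/(-2 + h) (W(C, h) = (h + C)/(-2 + h) = (C + h)/(-2 + h))
(A*(-10))*(-5) - W(-23, D(2)) = (5*(-10))*(-5) - (-23 + (½)/2)/(-2 + (½)/2) = -50*(-5) - (-23 + (½)*(½))/(-2 + (½)*(½)) = 250 - (-23 + ¼)/(-2 + ¼) = 250 - (-91)/((-7/4)*4) = 250 - (-4)*(-91)/(7*4) = 250 - 1*13 = 250 - 13 = 237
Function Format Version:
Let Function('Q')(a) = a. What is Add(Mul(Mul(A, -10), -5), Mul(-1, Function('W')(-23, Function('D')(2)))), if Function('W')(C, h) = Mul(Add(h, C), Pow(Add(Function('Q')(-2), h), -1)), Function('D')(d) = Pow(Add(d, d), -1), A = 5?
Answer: 237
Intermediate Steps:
Function('D')(d) = Mul(Rational(1, 2), Pow(d, -1)) (Function('D')(d) = Pow(Mul(2, d), -1) = Mul(Rational(1, 2), Pow(d, -1)))
Function('W')(C, h) = Mul(Pow(Add(-2, h), -1), Add(C, h)) (Function('W')(C, h) = Mul(Add(h, C), Pow(Add(-2, h), -1)) = Mul(Add(C, h), Pow(Add(-2, h), -1)) = Mul(Pow(Add(-2, h), -1), Add(C, h)))
Add(Mul(Mul(A, -10), -5), Mul(-1, Function('W')(-23, Function('D')(2)))) = Add(Mul(Mul(5, -10), -5), Mul(-1, Mul(Pow(Add(-2, Mul(Rational(1, 2), Pow(2, -1))), -1), Add(-23, Mul(Rational(1, 2), Pow(2, -1)))))) = Add(Mul(-50, -5), Mul(-1, Mul(Pow(Add(-2, Mul(Rational(1, 2), Rational(1, 2))), -1), Add(-23, Mul(Rational(1, 2), Rational(1, 2)))))) = Add(250, Mul(-1, Mul(Pow(Add(-2, Rational(1, 4)), -1), Add(-23, Rational(1, 4))))) = Add(250, Mul(-1, Mul(Pow(Rational(-7, 4), -1), Rational(-91, 4)))) = Add(250, Mul(-1, Mul(Rational(-4, 7), Rational(-91, 4)))) = Add(250, Mul(-1, 13)) = Add(250, -13) = 237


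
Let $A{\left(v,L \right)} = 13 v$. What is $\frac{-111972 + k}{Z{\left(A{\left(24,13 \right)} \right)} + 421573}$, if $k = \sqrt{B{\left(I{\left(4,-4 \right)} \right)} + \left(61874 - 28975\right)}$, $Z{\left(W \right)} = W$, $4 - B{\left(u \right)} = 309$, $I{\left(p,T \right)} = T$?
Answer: $- \frac{111972}{421885} + \frac{\sqrt{32594}}{421885} \approx -0.26498$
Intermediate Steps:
$B{\left(u \right)} = -305$ ($B{\left(u \right)} = 4 - 309 = -305$)
$k = \sqrt{32594}$ ($k = \sqrt{-305 + \left(61874 - 28975\right)} = \sqrt{-305 + 32899} = \sqrt{32594} \approx 180.54$)
$\frac{-111972 + k}{Z{\left(A{\left(24,13 \right)} \right)} + 421573} = \frac{-111972 + \sqrt{32594}}{13 \cdot 24 + 421573} = \frac{-111972 + \sqrt{32594}}{312 + 421573} = \frac{-111972 + \sqrt{32594}}{421885} = \left(-111972 + \sqrt{32594}\right) \frac{1}{421885} = - \frac{111972}{421885} + \frac{\sqrt{32594}}{421885}$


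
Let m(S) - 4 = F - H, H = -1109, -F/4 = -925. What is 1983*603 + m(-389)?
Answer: 1200562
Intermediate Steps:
F = 3700 (F = -4*(-925) = 3700)
m(S) = 4813 (m(S) = 4 + (3700 - 1*(-1109)) = 4 + (3700 + 1109) = 4 + 4809 = 4813)
1983*603 + m(-389) = 1983*603 + 4813 = 1195749 + 4813 = 1200562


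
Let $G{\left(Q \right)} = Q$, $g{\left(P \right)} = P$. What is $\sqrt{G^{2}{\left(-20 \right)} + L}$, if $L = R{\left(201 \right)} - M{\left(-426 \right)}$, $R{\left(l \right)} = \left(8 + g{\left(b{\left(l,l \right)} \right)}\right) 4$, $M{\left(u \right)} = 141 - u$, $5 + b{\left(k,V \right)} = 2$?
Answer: $7 i \sqrt{3} \approx 12.124 i$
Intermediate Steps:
$b{\left(k,V \right)} = -3$ ($b{\left(k,V \right)} = -5 + 2 = -3$)
$R{\left(l \right)} = 20$ ($R{\left(l \right)} = \left(8 - 3\right) 4 = 5 \cdot 4 = 20$)
$L = -547$ ($L = 20 - \left(141 - -426\right) = 20 - \left(141 + 426\right) = 20 - 567 = -547$)
$\sqrt{G^{2}{\left(-20 \right)} + L} = \sqrt{\left(-20\right)^{2} - 547} = \sqrt{400 - 547} = \sqrt{-147} = 7 i \sqrt{3}$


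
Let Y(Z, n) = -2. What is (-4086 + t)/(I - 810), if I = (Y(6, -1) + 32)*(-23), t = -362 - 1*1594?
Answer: 1007/250 ≈ 4.0280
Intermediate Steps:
t = -1956 (t = -362 - 1594 = -1956)
I = -690 (I = (-2 + 32)*(-23) = 30*(-23) = -690)
(-4086 + t)/(I - 810) = (-4086 - 1956)/(-690 - 810) = -6042/(-1500) = -6042*(-1/1500) = 1007/250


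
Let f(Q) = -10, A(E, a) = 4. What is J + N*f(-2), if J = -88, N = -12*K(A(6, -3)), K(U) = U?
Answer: 392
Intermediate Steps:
N = -48 (N = -12*4 = -48)
J + N*f(-2) = -88 - 48*(-10) = -88 + 480 = 392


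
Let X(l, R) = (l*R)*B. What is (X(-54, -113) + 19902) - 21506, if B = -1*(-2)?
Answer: 10600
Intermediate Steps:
B = 2
X(l, R) = 2*R*l (X(l, R) = (l*R)*2 = (R*l)*2 = 2*R*l)
(X(-54, -113) + 19902) - 21506 = (2*(-113)*(-54) + 19902) - 21506 = (12204 + 19902) - 21506 = 32106 - 21506 = 10600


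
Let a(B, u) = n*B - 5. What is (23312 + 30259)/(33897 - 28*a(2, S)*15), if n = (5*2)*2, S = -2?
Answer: 17857/6399 ≈ 2.7906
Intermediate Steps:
n = 20 (n = 10*2 = 20)
a(B, u) = -5 + 20*B (a(B, u) = 20*B - 5 = -5 + 20*B)
(23312 + 30259)/(33897 - 28*a(2, S)*15) = (23312 + 30259)/(33897 - 28*(-5 + 20*2)*15) = 53571/(33897 - 28*(-5 + 40)*15) = 53571/(33897 - 28*35*15) = 53571/(33897 - 980*15) = 53571/(33897 - 14700) = 53571/19197 = 53571*(1/19197) = 17857/6399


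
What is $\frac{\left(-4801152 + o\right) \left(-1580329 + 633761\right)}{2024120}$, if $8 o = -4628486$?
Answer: $\frac{363733138453}{144580} \approx 2.5158 \cdot 10^{6}$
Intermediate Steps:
$o = - \frac{2314243}{4}$ ($o = \frac{1}{8} \left(-4628486\right) = - \frac{2314243}{4} \approx -5.7856 \cdot 10^{5}$)
$\frac{\left(-4801152 + o\right) \left(-1580329 + 633761\right)}{2024120} = \frac{\left(-4801152 - \frac{2314243}{4}\right) \left(-1580329 + 633761\right)}{2024120} = \left(- \frac{21518851}{4}\right) \left(-946568\right) \frac{1}{2024120} = 5092263938342 \cdot \frac{1}{2024120} = \frac{363733138453}{144580}$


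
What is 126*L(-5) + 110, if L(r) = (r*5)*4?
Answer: -12490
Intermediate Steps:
L(r) = 20*r (L(r) = (5*r)*4 = 20*r)
126*L(-5) + 110 = 126*(20*(-5)) + 110 = 126*(-100) + 110 = -12600 + 110 = -12490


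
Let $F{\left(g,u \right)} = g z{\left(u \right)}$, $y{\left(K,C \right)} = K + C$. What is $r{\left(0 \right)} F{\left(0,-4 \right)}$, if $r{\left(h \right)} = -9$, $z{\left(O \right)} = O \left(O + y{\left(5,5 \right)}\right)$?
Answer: $0$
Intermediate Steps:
$y{\left(K,C \right)} = C + K$
$z{\left(O \right)} = O \left(10 + O\right)$ ($z{\left(O \right)} = O \left(O + \left(5 + 5\right)\right) = O \left(O + 10\right) = O \left(10 + O\right)$)
$F{\left(g,u \right)} = g u \left(10 + u\right)$
$r{\left(0 \right)} F{\left(0,-4 \right)} = - 9 \cdot 0 \left(-4\right) \left(10 - 4\right) = - 9 \cdot 0 \left(-4\right) 6 = \left(-9\right) 0 = 0$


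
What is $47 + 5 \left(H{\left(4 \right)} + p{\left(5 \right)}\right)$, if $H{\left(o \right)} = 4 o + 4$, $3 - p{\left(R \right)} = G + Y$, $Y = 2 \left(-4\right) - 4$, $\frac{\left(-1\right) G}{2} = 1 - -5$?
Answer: $282$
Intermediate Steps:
$G = -12$ ($G = - 2 \left(1 - -5\right) = - 2 \left(1 + 5\right) = \left(-2\right) 6 = -12$)
$Y = -12$ ($Y = -8 - 4 = -12$)
$p{\left(R \right)} = 27$ ($p{\left(R \right)} = 3 - \left(-12 - 12\right) = 3 - -24 = 3 + 24 = 27$)
$H{\left(o \right)} = 4 + 4 o$
$47 + 5 \left(H{\left(4 \right)} + p{\left(5 \right)}\right) = 47 + 5 \left(\left(4 + 4 \cdot 4\right) + 27\right) = 47 + 5 \left(\left(4 + 16\right) + 27\right) = 47 + 5 \left(20 + 27\right) = 47 + 5 \cdot 47 = 47 + 235 = 282$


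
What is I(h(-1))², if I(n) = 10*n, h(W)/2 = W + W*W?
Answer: 0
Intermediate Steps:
h(W) = 2*W + 2*W² (h(W) = 2*(W + W*W) = 2*(W + W²) = 2*W + 2*W²)
I(h(-1))² = (10*(2*(-1)*(1 - 1)))² = (10*(2*(-1)*0))² = (10*0)² = 0² = 0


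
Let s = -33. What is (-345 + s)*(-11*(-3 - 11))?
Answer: -58212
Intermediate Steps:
(-345 + s)*(-11*(-3 - 11)) = (-345 - 33)*(-11*(-3 - 11)) = -(-4158)*(-14) = -378*154 = -58212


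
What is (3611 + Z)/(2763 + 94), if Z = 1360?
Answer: 4971/2857 ≈ 1.7399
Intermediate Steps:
(3611 + Z)/(2763 + 94) = (3611 + 1360)/(2763 + 94) = 4971/2857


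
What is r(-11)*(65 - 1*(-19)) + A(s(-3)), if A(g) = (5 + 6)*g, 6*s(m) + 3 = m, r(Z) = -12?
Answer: -1019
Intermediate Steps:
s(m) = -½ + m/6
A(g) = 11*g
r(-11)*(65 - 1*(-19)) + A(s(-3)) = -12*(65 - 1*(-19)) + 11*(-½ + (⅙)*(-3)) = -12*(65 + 19) + 11*(-½ - ½) = -12*84 + 11*(-1) = -1008 - 11 = -1019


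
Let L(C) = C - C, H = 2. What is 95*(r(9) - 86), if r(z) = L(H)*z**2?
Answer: -8170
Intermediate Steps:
L(C) = 0
r(z) = 0 (r(z) = 0*z**2 = 0)
95*(r(9) - 86) = 95*(0 - 86) = 95*(-86) = -8170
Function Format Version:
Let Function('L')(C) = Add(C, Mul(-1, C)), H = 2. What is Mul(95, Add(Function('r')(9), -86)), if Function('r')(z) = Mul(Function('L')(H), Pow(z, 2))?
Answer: -8170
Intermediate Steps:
Function('L')(C) = 0
Function('r')(z) = 0 (Function('r')(z) = Mul(0, Pow(z, 2)) = 0)
Mul(95, Add(Function('r')(9), -86)) = Mul(95, Add(0, -86)) = Mul(95, -86) = -8170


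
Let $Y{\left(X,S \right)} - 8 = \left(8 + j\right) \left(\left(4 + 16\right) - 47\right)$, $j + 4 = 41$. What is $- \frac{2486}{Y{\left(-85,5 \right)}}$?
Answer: $\frac{2486}{1207} \approx 2.0597$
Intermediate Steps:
$j = 37$ ($j = -4 + 41 = 37$)
$Y{\left(X,S \right)} = -1207$ ($Y{\left(X,S \right)} = 8 + \left(8 + 37\right) \left(\left(4 + 16\right) - 47\right) = 8 + 45 \left(20 - 47\right) = 8 + 45 \left(-27\right) = 8 - 1215 = -1207$)
$- \frac{2486}{Y{\left(-85,5 \right)}} = - \frac{2486}{-1207} = \left(-2486\right) \left(- \frac{1}{1207}\right) = \frac{2486}{1207}$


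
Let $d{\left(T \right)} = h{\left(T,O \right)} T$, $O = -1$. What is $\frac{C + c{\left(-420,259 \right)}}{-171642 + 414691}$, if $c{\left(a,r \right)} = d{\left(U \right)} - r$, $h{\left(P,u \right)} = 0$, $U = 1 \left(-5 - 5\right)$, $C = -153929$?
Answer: $- \frac{154188}{243049} \approx -0.63439$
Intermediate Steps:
$U = -10$ ($U = 1 \left(-10\right) = -10$)
$d{\left(T \right)} = 0$ ($d{\left(T \right)} = 0 T = 0$)
$c{\left(a,r \right)} = - r$ ($c{\left(a,r \right)} = 0 - r = - r$)
$\frac{C + c{\left(-420,259 \right)}}{-171642 + 414691} = \frac{-153929 - 259}{-171642 + 414691} = \frac{-153929 - 259}{243049} = \left(-154188\right) \frac{1}{243049} = - \frac{154188}{243049}$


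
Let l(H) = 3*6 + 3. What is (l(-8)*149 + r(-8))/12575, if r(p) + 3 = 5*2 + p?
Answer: 3128/12575 ≈ 0.24875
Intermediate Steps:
l(H) = 21 (l(H) = 18 + 3 = 21)
r(p) = 7 + p (r(p) = -3 + (5*2 + p) = -3 + (10 + p) = 7 + p)
(l(-8)*149 + r(-8))/12575 = (21*149 + (7 - 8))/12575 = (3129 - 1)*(1/12575) = 3128*(1/12575) = 3128/12575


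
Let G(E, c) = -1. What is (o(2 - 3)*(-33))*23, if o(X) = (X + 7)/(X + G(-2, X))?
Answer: 2277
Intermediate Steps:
o(X) = (7 + X)/(-1 + X) (o(X) = (X + 7)/(X - 1) = (7 + X)/(-1 + X))
(o(2 - 3)*(-33))*23 = (((7 + (2 - 3))/(-1 + (2 - 3)))*(-33))*23 = (((7 - 1)/(-1 - 1))*(-33))*23 = ((6/(-2))*(-33))*23 = (-½*6*(-33))*23 = -3*(-33)*23 = 99*23 = 2277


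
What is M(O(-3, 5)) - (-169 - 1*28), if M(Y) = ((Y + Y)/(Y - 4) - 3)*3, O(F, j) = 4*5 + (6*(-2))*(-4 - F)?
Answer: 1364/7 ≈ 194.86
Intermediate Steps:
O(F, j) = 68 + 12*F (O(F, j) = 20 - 12*(-4 - F) = 20 + (48 + 12*F) = 68 + 12*F)
M(Y) = -9 + 6*Y/(-4 + Y) (M(Y) = ((2*Y)/(-4 + Y) - 3)*3 = (2*Y/(-4 + Y) - 3)*3 = (-3 + 2*Y/(-4 + Y))*3 = -9 + 6*Y/(-4 + Y))
M(O(-3, 5)) - (-169 - 1*28) = 3*(12 - (68 + 12*(-3)))/(-4 + (68 + 12*(-3))) - (-169 - 1*28) = 3*(12 - (68 - 36))/(-4 + (68 - 36)) - (-169 - 28) = 3*(12 - 1*32)/(-4 + 32) - 1*(-197) = 3*(12 - 32)/28 + 197 = 3*(1/28)*(-20) + 197 = -15/7 + 197 = 1364/7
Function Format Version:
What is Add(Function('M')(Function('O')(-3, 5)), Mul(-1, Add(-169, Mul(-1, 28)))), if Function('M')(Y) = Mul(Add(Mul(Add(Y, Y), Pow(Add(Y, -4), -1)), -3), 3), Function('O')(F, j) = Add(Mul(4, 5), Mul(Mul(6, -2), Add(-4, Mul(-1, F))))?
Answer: Rational(1364, 7) ≈ 194.86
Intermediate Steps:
Function('O')(F, j) = Add(68, Mul(12, F)) (Function('O')(F, j) = Add(20, Mul(-12, Add(-4, Mul(-1, F)))) = Add(20, Add(48, Mul(12, F))) = Add(68, Mul(12, F)))
Function('M')(Y) = Add(-9, Mul(6, Y, Pow(Add(-4, Y), -1))) (Function('M')(Y) = Mul(Add(Mul(Mul(2, Y), Pow(Add(-4, Y), -1)), -3), 3) = Mul(Add(Mul(2, Y, Pow(Add(-4, Y), -1)), -3), 3) = Mul(Add(-3, Mul(2, Y, Pow(Add(-4, Y), -1))), 3) = Add(-9, Mul(6, Y, Pow(Add(-4, Y), -1))))
Add(Function('M')(Function('O')(-3, 5)), Mul(-1, Add(-169, Mul(-1, 28)))) = Add(Mul(3, Pow(Add(-4, Add(68, Mul(12, -3))), -1), Add(12, Mul(-1, Add(68, Mul(12, -3))))), Mul(-1, Add(-169, Mul(-1, 28)))) = Add(Mul(3, Pow(Add(-4, Add(68, -36)), -1), Add(12, Mul(-1, Add(68, -36)))), Mul(-1, Add(-169, -28))) = Add(Mul(3, Pow(Add(-4, 32), -1), Add(12, Mul(-1, 32))), Mul(-1, -197)) = Add(Mul(3, Pow(28, -1), Add(12, -32)), 197) = Add(Mul(3, Rational(1, 28), -20), 197) = Add(Rational(-15, 7), 197) = Rational(1364, 7)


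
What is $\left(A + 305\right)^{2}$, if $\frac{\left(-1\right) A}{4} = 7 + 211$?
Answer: $321489$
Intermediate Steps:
$A = -872$ ($A = - 4 \left(7 + 211\right) = \left(-4\right) 218 = -872$)
$\left(A + 305\right)^{2} = \left(-872 + 305\right)^{2} = \left(-567\right)^{2} = 321489$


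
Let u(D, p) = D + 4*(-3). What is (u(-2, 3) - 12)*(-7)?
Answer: 182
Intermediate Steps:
u(D, p) = -12 + D (u(D, p) = D - 12 = -12 + D)
(u(-2, 3) - 12)*(-7) = ((-12 - 2) - 12)*(-7) = (-14 - 12)*(-7) = -26*(-7) = 182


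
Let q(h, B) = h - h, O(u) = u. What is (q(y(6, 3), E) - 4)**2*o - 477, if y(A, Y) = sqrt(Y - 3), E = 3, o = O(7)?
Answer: -365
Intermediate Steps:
o = 7
y(A, Y) = sqrt(-3 + Y)
q(h, B) = 0
(q(y(6, 3), E) - 4)**2*o - 477 = (0 - 4)**2*7 - 477 = (-4)**2*7 - 477 = 16*7 - 477 = 112 - 477 = -365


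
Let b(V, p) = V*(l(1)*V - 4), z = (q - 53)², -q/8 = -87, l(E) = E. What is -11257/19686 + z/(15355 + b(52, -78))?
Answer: 7938208307/351414786 ≈ 22.589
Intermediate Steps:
q = 696 (q = -8*(-87) = 696)
z = 413449 (z = (696 - 53)² = 643² = 413449)
b(V, p) = V*(-4 + V) (b(V, p) = V*(1*V - 4) = V*(V - 4) = V*(-4 + V))
-11257/19686 + z/(15355 + b(52, -78)) = -11257/19686 + 413449/(15355 + 52*(-4 + 52)) = -11257*1/19686 + 413449/(15355 + 52*48) = -11257/19686 + 413449/(15355 + 2496) = -11257/19686 + 413449/17851 = 7938208307/351414786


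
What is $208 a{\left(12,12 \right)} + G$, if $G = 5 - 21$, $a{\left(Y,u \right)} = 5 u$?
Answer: $12464$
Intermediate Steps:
$G = -16$ ($G = 5 - 21 = -16$)
$208 a{\left(12,12 \right)} + G = 208 \cdot 5 \cdot 12 - 16 = 208 \cdot 60 - 16 = 12480 - 16 = 12464$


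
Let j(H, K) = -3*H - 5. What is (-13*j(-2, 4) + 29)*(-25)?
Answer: -400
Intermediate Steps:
j(H, K) = -5 - 3*H
(-13*j(-2, 4) + 29)*(-25) = (-13*(-5 - 3*(-2)) + 29)*(-25) = (-13*(-5 + 6) + 29)*(-25) = (-13*1 + 29)*(-25) = (-13 + 29)*(-25) = 16*(-25) = -400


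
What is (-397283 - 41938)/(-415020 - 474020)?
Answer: 439221/889040 ≈ 0.49404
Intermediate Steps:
(-397283 - 41938)/(-415020 - 474020) = -439221/(-889040) = -439221*(-1/889040) = 439221/889040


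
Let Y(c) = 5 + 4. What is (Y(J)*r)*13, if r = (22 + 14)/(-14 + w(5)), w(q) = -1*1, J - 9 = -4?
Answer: -1404/5 ≈ -280.80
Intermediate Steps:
J = 5 (J = 9 - 4 = 5)
Y(c) = 9
w(q) = -1
r = -12/5 (r = (22 + 14)/(-14 - 1) = 36/(-15) = 36*(-1/15) = -12/5 ≈ -2.4000)
(Y(J)*r)*13 = (9*(-12/5))*13 = -108/5*13 = -1404/5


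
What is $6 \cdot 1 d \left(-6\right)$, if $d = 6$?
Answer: $-216$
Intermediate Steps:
$6 \cdot 1 d \left(-6\right) = 6 \cdot 1 \cdot 6 \left(-6\right) = 6 \cdot 6 \left(-6\right) = 36 \left(-6\right) = -216$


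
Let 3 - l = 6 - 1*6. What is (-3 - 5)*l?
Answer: -24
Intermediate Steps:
l = 3 (l = 3 - (6 - 1*6) = 3 - (6 - 6) = 3 - 1*0 = 3 + 0 = 3)
(-3 - 5)*l = (-3 - 5)*3 = -8*3 = -24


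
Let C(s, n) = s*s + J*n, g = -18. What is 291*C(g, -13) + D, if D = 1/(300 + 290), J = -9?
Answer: 75715291/590 ≈ 1.2833e+5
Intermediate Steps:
C(s, n) = s² - 9*n (C(s, n) = s*s - 9*n = s² - 9*n)
D = 1/590 ≈ 0.0016949
291*C(g, -13) + D = 291*((-18)² - 9*(-13)) + 1/590 = 291*(324 + 117) + 1/590 = 291*441 + 1/590 = 128331 + 1/590 = 75715291/590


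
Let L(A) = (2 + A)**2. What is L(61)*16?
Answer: 63504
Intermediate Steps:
L(61)*16 = (2 + 61)**2*16 = 63**2*16 = 3969*16 = 63504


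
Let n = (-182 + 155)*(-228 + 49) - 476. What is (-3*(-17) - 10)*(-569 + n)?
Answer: 155308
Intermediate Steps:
n = 4357 (n = -27*(-179) - 476 = 4833 - 476 = 4357)
(-3*(-17) - 10)*(-569 + n) = (-3*(-17) - 10)*(-569 + 4357) = (51 - 10)*3788 = 41*3788 = 155308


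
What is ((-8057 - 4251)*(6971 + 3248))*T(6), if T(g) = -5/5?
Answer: 125775452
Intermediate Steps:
T(g) = -1 (T(g) = -5*⅕ = -1)
((-8057 - 4251)*(6971 + 3248))*T(6) = ((-8057 - 4251)*(6971 + 3248))*(-1) = -12308*10219*(-1) = -125775452*(-1) = 125775452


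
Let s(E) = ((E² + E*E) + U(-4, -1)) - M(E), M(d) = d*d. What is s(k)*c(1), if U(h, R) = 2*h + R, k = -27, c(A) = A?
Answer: 720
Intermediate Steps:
U(h, R) = R + 2*h
M(d) = d²
s(E) = -9 + E² (s(E) = ((E² + E*E) + (-1 + 2*(-4))) - E² = ((E² + E²) + (-1 - 8)) - E² = (2*E² - 9) - E² = (-9 + 2*E²) - E² = -9 + E²)
s(k)*c(1) = (-9 + (-27)²)*1 = (-9 + 729)*1 = 720*1 = 720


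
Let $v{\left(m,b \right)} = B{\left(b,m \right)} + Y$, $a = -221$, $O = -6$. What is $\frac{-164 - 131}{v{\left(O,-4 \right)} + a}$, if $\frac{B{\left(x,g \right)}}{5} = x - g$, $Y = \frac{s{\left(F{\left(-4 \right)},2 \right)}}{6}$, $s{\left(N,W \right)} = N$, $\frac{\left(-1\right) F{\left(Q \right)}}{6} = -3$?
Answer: $\frac{295}{208} \approx 1.4183$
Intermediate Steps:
$F{\left(Q \right)} = 18$ ($F{\left(Q \right)} = \left(-6\right) \left(-3\right) = 18$)
$Y = 3$ ($Y = \frac{18}{6} = 18 \cdot \frac{1}{6} = 3$)
$B{\left(x,g \right)} = - 5 g + 5 x$ ($B{\left(x,g \right)} = 5 \left(x - g\right) = - 5 g + 5 x$)
$v{\left(m,b \right)} = 3 - 5 m + 5 b$ ($v{\left(m,b \right)} = \left(- 5 m + 5 b\right) + 3 = 3 - 5 m + 5 b$)
$\frac{-164 - 131}{v{\left(O,-4 \right)} + a} = \frac{-164 - 131}{\left(3 - -30 + 5 \left(-4\right)\right) - 221} = - \frac{295}{\left(3 + 30 - 20\right) - 221} = - \frac{295}{13 - 221} = - \frac{295}{-208} = \left(-295\right) \left(- \frac{1}{208}\right) = \frac{295}{208}$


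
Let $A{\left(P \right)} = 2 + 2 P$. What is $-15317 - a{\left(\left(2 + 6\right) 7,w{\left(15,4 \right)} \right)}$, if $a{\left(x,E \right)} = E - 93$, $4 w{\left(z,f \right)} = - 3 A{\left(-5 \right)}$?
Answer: $-15230$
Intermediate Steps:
$w{\left(z,f \right)} = 6$ ($w{\left(z,f \right)} = \frac{\left(-3\right) \left(2 + 2 \left(-5\right)\right)}{4} = \frac{\left(-3\right) \left(2 - 10\right)}{4} = \frac{\left(-3\right) \left(-8\right)}{4} = \frac{1}{4} \cdot 24 = 6$)
$a{\left(x,E \right)} = -93 + E$ ($a{\left(x,E \right)} = E - 93 = -93 + E$)
$-15317 - a{\left(\left(2 + 6\right) 7,w{\left(15,4 \right)} \right)} = -15317 - \left(-93 + 6\right) = -15317 - -87 = -15317 + 87 = -15230$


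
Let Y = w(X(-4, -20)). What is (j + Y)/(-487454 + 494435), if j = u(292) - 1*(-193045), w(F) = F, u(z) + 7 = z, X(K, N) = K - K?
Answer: 193330/6981 ≈ 27.694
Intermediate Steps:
X(K, N) = 0
u(z) = -7 + z
j = 193330 (j = (-7 + 292) - 1*(-193045) = 285 + 193045 = 193330)
Y = 0
(j + Y)/(-487454 + 494435) = (193330 + 0)/(-487454 + 494435) = 193330/6981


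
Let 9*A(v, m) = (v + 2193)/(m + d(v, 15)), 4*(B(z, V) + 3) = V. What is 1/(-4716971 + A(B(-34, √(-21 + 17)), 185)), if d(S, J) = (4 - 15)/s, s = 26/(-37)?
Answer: -10398957107407119/49051566495046520351098 - 610389*I/49051566495046520351098 ≈ -2.12e-7 - 1.2444e-17*I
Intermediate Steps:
B(z, V) = -3 + V/4
s = -26/37 (s = 26*(-1/37) = -26/37 ≈ -0.70270)
d(S, J) = 407/26 (d(S, J) = (4 - 15)/(-26/37) = -11*(-37/26) = 407/26)
A(v, m) = (2193 + v)/(9*(407/26 + m)) (A(v, m) = ((v + 2193)/(m + 407/26))/9 = ((2193 + v)/(407/26 + m))/9 = (2193 + v)/(9*(407/26 + m)))
1/(-4716971 + A(B(-34, √(-21 + 17)), 185)) = 1/(-4716971 + 26*(2193 + (-3 + √(-21 + 17)/4))/(9*(407 + 26*185))) = 1/(-4716971 + 26*(2193 + (-3 + √(-4)/4))/(9*(407 + 4810))) = 1/(-4716971 + (26/9)*(2193 + (-3 + (2*I)/4))/5217) = 1/(-4716971 + (26/9)*(1/5217)*(2193 + (-3 + I/2))) = 1/(-4716971 + (26/9)*(1/5217)*(2190 + I/2)) = 1/(-4716971 + (18980/15651 + 13*I/46953)) = 1/(-73825294141/15651 + 13*I/46953) = 2204584209*(-73825294141/15651 - 13*I/46953)/49051566495046520351098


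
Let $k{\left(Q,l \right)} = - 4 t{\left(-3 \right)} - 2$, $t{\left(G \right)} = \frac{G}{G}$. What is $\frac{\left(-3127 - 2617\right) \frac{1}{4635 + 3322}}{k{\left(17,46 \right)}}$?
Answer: $\frac{2872}{23871} \approx 0.12031$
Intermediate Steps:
$t{\left(G \right)} = 1$
$k{\left(Q,l \right)} = -6$ ($k{\left(Q,l \right)} = \left(-4\right) 1 - 2 = -4 - 2 = -6$)
$\frac{\left(-3127 - 2617\right) \frac{1}{4635 + 3322}}{k{\left(17,46 \right)}} = \frac{\left(-3127 - 2617\right) \frac{1}{4635 + 3322}}{-6} = - \frac{5744}{7957} \left(- \frac{1}{6}\right) = \left(-5744\right) \frac{1}{7957} \left(- \frac{1}{6}\right) = \left(- \frac{5744}{7957}\right) \left(- \frac{1}{6}\right) = \frac{2872}{23871}$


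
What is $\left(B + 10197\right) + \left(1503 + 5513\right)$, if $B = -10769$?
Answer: $6444$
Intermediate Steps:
$\left(B + 10197\right) + \left(1503 + 5513\right) = \left(-10769 + 10197\right) + \left(1503 + 5513\right) = -572 + 7016 = 6444$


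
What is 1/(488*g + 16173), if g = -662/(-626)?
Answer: 313/5223677 ≈ 5.9919e-5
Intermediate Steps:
g = 331/313 (g = -662*(-1/626) = 331/313 ≈ 1.0575)
1/(488*g + 16173) = 1/(488*(331/313) + 16173) = 1/(161528/313 + 16173) = 1/(5223677/313) = 313/5223677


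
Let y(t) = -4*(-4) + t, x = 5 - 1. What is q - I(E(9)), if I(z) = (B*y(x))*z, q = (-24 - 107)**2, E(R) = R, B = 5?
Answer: 16261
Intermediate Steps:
x = 4
y(t) = 16 + t
q = 17161 (q = (-131)**2 = 17161)
I(z) = 100*z (I(z) = (5*(16 + 4))*z = (5*20)*z = 100*z)
q - I(E(9)) = 17161 - 100*9 = 17161 - 1*900 = 17161 - 900 = 16261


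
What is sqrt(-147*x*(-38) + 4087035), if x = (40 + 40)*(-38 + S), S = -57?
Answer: I*sqrt(38366565) ≈ 6194.1*I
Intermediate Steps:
x = -7600 (x = (40 + 40)*(-38 - 57) = 80*(-95) = -7600)
sqrt(-147*x*(-38) + 4087035) = sqrt(-147*(-7600)*(-38) + 4087035) = sqrt(1117200*(-38) + 4087035) = sqrt(-42453600 + 4087035) = sqrt(-38366565) = I*sqrt(38366565)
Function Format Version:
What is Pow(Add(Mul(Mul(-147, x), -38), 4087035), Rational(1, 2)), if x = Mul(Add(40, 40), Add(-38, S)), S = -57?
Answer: Mul(I, Pow(38366565, Rational(1, 2))) ≈ Mul(6194.1, I)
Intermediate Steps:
x = -7600 (x = Mul(Add(40, 40), Add(-38, -57)) = Mul(80, -95) = -7600)
Pow(Add(Mul(Mul(-147, x), -38), 4087035), Rational(1, 2)) = Pow(Add(Mul(Mul(-147, -7600), -38), 4087035), Rational(1, 2)) = Pow(Add(Mul(1117200, -38), 4087035), Rational(1, 2)) = Pow(Add(-42453600, 4087035), Rational(1, 2)) = Pow(-38366565, Rational(1, 2)) = Mul(I, Pow(38366565, Rational(1, 2)))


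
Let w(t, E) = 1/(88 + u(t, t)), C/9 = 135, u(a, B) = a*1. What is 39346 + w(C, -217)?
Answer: 51267839/1303 ≈ 39346.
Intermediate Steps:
u(a, B) = a
C = 1215 (C = 9*135 = 1215)
w(t, E) = 1/(88 + t)
39346 + w(C, -217) = 39346 + 1/(88 + 1215) = 39346 + 1/1303 = 51267839/1303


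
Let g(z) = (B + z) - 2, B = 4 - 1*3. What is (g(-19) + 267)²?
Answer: 61009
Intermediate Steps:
B = 1 (B = 4 - 3 = 1)
g(z) = -1 + z (g(z) = (1 + z) - 2 = -1 + z)
(g(-19) + 267)² = ((-1 - 19) + 267)² = (-20 + 267)² = 247² = 61009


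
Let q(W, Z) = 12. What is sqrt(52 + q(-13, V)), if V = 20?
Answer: 8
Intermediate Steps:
sqrt(52 + q(-13, V)) = sqrt(52 + 12) = sqrt(64) = 8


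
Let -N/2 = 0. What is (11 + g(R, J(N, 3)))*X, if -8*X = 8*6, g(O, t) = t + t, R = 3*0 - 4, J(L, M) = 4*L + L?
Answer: -66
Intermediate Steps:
N = 0 (N = -2*0 = 0)
J(L, M) = 5*L
R = -4 (R = 0 - 4 = -4)
g(O, t) = 2*t
X = -6 ≈ -6.0000
(11 + g(R, J(N, 3)))*X = (11 + 2*(5*0))*(-6) = (11 + 2*0)*(-6) = (11 + 0)*(-6) = 11*(-6) = -66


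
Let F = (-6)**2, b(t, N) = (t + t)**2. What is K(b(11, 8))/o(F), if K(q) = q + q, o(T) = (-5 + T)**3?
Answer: 968/29791 ≈ 0.032493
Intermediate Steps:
b(t, N) = 4*t**2 (b(t, N) = (2*t)**2 = 4*t**2)
F = 36
K(q) = 2*q
K(b(11, 8))/o(F) = (2*(4*11**2))/((-5 + 36)**3) = (2*(4*121))/(31**3) = (2*484)/29791 = 968*(1/29791) = 968/29791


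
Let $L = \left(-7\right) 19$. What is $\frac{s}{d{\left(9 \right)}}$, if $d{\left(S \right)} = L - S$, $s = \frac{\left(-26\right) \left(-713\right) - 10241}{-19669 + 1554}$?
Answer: $\frac{8297}{2572330} \approx 0.0032255$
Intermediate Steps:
$s = - \frac{8297}{18115}$ ($s = \frac{18538 - 10241}{-18115} = 8297 \left(- \frac{1}{18115}\right) = - \frac{8297}{18115} \approx -0.45802$)
$L = -133$
$d{\left(S \right)} = -133 - S$
$\frac{s}{d{\left(9 \right)}} = - \frac{8297}{18115 \left(-133 - 9\right)} = - \frac{8297}{18115 \left(-142\right)} = \left(- \frac{8297}{18115}\right) \left(- \frac{1}{142}\right) = \frac{8297}{2572330}$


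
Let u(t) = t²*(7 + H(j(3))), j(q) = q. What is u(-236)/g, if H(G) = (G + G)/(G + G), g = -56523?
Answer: -445568/56523 ≈ -7.8829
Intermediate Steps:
H(G) = 1 (H(G) = (2*G)/((2*G)) = (2*G)*(1/(2*G)) = 1)
u(t) = 8*t² (u(t) = t²*(7 + 1) = t²*8 = 8*t²)
u(-236)/g = (8*(-236)²)/(-56523) = (8*55696)*(-1/56523) = 445568*(-1/56523) = -445568/56523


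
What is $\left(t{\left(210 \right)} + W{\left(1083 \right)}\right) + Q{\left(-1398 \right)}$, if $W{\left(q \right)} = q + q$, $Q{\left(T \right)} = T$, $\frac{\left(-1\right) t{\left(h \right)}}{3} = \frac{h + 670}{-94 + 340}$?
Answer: $\frac{31048}{41} \approx 757.27$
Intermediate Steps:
$t{\left(h \right)} = - \frac{335}{41} - \frac{h}{82}$ ($t{\left(h \right)} = - 3 \frac{h + 670}{-94 + 340} = - 3 \frac{670 + h}{246} = - 3 \left(670 + h\right) \frac{1}{246} = - 3 \left(\frac{335}{123} + \frac{h}{246}\right) = - \frac{335}{41} - \frac{h}{82}$)
$W{\left(q \right)} = 2 q$
$\left(t{\left(210 \right)} + W{\left(1083 \right)}\right) + Q{\left(-1398 \right)} = \left(\left(- \frac{335}{41} - \frac{105}{41}\right) + 2 \cdot 1083\right) - 1398 = \left(\left(- \frac{335}{41} - \frac{105}{41}\right) + 2166\right) - 1398 = \left(- \frac{440}{41} + 2166\right) - 1398 = \frac{88366}{41} - 1398 = \frac{31048}{41}$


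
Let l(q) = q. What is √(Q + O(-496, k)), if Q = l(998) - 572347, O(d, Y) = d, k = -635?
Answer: I*√571845 ≈ 756.2*I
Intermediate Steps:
Q = -571349 (Q = 998 - 572347 = -571349)
√(Q + O(-496, k)) = √(-571349 - 496) = √(-571845) = I*√571845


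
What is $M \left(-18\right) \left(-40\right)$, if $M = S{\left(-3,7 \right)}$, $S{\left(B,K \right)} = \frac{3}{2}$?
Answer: $1080$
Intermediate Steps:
$S{\left(B,K \right)} = \frac{3}{2}$ ($S{\left(B,K \right)} = 3 \cdot \frac{1}{2} = \frac{3}{2}$)
$M = \frac{3}{2} \approx 1.5$
$M \left(-18\right) \left(-40\right) = \frac{3}{2} \left(-18\right) \left(-40\right) = \left(-27\right) \left(-40\right) = 1080$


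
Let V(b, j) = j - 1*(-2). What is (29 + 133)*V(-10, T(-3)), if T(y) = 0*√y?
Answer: 324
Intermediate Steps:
T(y) = 0
V(b, j) = 2 + j (V(b, j) = j + 2 = 2 + j)
(29 + 133)*V(-10, T(-3)) = (29 + 133)*(2 + 0) = 162*2 = 324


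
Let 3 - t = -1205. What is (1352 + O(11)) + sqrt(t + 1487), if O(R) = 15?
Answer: 1367 + 7*sqrt(55) ≈ 1418.9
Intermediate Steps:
t = 1208 (t = 3 - 1*(-1205) = 3 + 1205 = 1208)
(1352 + O(11)) + sqrt(t + 1487) = (1352 + 15) + sqrt(1208 + 1487) = 1367 + sqrt(2695) = 1367 + 7*sqrt(55)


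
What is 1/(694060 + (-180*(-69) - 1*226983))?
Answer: 1/479497 ≈ 2.0855e-6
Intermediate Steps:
1/(694060 + (-180*(-69) - 1*226983)) = 1/(694060 + (12420 - 226983)) = 1/(694060 - 214563) = 1/479497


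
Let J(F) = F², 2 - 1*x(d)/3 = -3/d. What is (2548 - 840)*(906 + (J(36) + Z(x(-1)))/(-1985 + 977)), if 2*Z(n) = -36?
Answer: 3090565/2 ≈ 1.5453e+6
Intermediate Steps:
x(d) = 6 + 9/d (x(d) = 6 - (-9)/d = 6 + 9/d)
Z(n) = -18 (Z(n) = (½)*(-36) = -18)
(2548 - 840)*(906 + (J(36) + Z(x(-1)))/(-1985 + 977)) = (2548 - 840)*(906 + (36² - 18)/(-1985 + 977)) = 1708*(906 + (1296 - 18)/(-1008)) = 1708*(906 + 1278*(-1/1008)) = 1708*(906 - 71/56) = 1708*(50665/56) = 3090565/2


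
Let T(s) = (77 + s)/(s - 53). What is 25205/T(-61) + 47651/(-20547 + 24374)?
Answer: -5497812287/30616 ≈ -1.7957e+5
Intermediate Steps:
T(s) = (77 + s)/(-53 + s)
25205/T(-61) + 47651/(-20547 + 24374) = 25205/(((77 - 61)/(-53 - 61))) + 47651/(-20547 + 24374) = 25205/((16/(-114))) + 47651/3827 = 25205/((-1/114*16)) + 47651*(1/3827) = 25205/(-8/57) + 47651/3827 = 25205*(-57/8) + 47651/3827 = -1436685/8 + 47651/3827 = -5497812287/30616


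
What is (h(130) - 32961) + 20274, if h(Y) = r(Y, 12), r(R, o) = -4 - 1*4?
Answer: -12695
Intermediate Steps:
r(R, o) = -8 (r(R, o) = -4 - 4 = -8)
h(Y) = -8
(h(130) - 32961) + 20274 = (-8 - 32961) + 20274 = -32969 + 20274 = -12695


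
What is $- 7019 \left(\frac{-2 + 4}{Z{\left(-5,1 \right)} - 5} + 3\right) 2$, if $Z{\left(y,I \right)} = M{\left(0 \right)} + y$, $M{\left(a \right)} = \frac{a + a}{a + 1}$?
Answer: $- \frac{196532}{5} \approx -39306.0$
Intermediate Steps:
$M{\left(a \right)} = \frac{2 a}{1 + a}$
$Z{\left(y,I \right)} = y$ ($Z{\left(y,I \right)} = 2 \cdot 0 \frac{1}{1 + 0} + y = 2 \cdot 0 \cdot 1^{-1} + y = 2 \cdot 0 \cdot 1 + y = 0 + y = y$)
$- 7019 \left(\frac{-2 + 4}{Z{\left(-5,1 \right)} - 5} + 3\right) 2 = - 7019 \left(\frac{-2 + 4}{-5 - 5} + 3\right) 2 = - 7019 \left(\frac{2}{-10} + 3\right) 2 = - 7019 \left(2 \left(- \frac{1}{10}\right) + 3\right) 2 = - 7019 \left(- \frac{1}{5} + 3\right) 2 = - 7019 \cdot \frac{14}{5} \cdot 2 = \left(-7019\right) \frac{28}{5} = - \frac{196532}{5}$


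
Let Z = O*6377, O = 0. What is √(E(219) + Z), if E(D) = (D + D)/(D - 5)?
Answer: √23433/107 ≈ 1.4306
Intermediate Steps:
Z = 0 (Z = 0*6377 = 0)
E(D) = 2*D/(-5 + D) (E(D) = (2*D)/(-5 + D) = 2*D/(-5 + D))
√(E(219) + Z) = √(2*219/(-5 + 219) + 0) = √(2*219/214 + 0) = √(2*219*(1/214) + 0) = √(219/107 + 0) = √(219/107) = √23433/107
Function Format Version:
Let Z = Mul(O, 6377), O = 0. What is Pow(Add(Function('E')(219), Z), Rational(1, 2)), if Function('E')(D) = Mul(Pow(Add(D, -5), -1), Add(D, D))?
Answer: Mul(Rational(1, 107), Pow(23433, Rational(1, 2))) ≈ 1.4306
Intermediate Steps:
Z = 0 (Z = Mul(0, 6377) = 0)
Function('E')(D) = Mul(2, D, Pow(Add(-5, D), -1)) (Function('E')(D) = Mul(Pow(Add(-5, D), -1), Mul(2, D)) = Mul(2, D, Pow(Add(-5, D), -1)))
Pow(Add(Function('E')(219), Z), Rational(1, 2)) = Pow(Add(Mul(2, 219, Pow(Add(-5, 219), -1)), 0), Rational(1, 2)) = Pow(Add(Mul(2, 219, Pow(214, -1)), 0), Rational(1, 2)) = Pow(Add(Mul(2, 219, Rational(1, 214)), 0), Rational(1, 2)) = Pow(Add(Rational(219, 107), 0), Rational(1, 2)) = Pow(Rational(219, 107), Rational(1, 2)) = Mul(Rational(1, 107), Pow(23433, Rational(1, 2)))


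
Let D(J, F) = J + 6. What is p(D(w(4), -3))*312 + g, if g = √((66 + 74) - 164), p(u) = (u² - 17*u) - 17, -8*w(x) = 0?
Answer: -25896 + 2*I*√6 ≈ -25896.0 + 4.899*I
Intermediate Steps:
w(x) = 0 (w(x) = -⅛*0 = 0)
D(J, F) = 6 + J
p(u) = -17 + u² - 17*u
g = 2*I*√6 (g = √(140 - 164) = √(-24) = 2*I*√6 ≈ 4.899*I)
p(D(w(4), -3))*312 + g = (-17 + (6 + 0)² - 17*(6 + 0))*312 + 2*I*√6 = (-17 + 6² - 17*6)*312 + 2*I*√6 = (-17 + 36 - 102)*312 + 2*I*√6 = -83*312 + 2*I*√6 = -25896 + 2*I*√6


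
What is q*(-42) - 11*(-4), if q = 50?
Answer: -2056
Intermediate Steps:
q*(-42) - 11*(-4) = 50*(-42) - 11*(-4) = -2100 + 44 = -2056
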